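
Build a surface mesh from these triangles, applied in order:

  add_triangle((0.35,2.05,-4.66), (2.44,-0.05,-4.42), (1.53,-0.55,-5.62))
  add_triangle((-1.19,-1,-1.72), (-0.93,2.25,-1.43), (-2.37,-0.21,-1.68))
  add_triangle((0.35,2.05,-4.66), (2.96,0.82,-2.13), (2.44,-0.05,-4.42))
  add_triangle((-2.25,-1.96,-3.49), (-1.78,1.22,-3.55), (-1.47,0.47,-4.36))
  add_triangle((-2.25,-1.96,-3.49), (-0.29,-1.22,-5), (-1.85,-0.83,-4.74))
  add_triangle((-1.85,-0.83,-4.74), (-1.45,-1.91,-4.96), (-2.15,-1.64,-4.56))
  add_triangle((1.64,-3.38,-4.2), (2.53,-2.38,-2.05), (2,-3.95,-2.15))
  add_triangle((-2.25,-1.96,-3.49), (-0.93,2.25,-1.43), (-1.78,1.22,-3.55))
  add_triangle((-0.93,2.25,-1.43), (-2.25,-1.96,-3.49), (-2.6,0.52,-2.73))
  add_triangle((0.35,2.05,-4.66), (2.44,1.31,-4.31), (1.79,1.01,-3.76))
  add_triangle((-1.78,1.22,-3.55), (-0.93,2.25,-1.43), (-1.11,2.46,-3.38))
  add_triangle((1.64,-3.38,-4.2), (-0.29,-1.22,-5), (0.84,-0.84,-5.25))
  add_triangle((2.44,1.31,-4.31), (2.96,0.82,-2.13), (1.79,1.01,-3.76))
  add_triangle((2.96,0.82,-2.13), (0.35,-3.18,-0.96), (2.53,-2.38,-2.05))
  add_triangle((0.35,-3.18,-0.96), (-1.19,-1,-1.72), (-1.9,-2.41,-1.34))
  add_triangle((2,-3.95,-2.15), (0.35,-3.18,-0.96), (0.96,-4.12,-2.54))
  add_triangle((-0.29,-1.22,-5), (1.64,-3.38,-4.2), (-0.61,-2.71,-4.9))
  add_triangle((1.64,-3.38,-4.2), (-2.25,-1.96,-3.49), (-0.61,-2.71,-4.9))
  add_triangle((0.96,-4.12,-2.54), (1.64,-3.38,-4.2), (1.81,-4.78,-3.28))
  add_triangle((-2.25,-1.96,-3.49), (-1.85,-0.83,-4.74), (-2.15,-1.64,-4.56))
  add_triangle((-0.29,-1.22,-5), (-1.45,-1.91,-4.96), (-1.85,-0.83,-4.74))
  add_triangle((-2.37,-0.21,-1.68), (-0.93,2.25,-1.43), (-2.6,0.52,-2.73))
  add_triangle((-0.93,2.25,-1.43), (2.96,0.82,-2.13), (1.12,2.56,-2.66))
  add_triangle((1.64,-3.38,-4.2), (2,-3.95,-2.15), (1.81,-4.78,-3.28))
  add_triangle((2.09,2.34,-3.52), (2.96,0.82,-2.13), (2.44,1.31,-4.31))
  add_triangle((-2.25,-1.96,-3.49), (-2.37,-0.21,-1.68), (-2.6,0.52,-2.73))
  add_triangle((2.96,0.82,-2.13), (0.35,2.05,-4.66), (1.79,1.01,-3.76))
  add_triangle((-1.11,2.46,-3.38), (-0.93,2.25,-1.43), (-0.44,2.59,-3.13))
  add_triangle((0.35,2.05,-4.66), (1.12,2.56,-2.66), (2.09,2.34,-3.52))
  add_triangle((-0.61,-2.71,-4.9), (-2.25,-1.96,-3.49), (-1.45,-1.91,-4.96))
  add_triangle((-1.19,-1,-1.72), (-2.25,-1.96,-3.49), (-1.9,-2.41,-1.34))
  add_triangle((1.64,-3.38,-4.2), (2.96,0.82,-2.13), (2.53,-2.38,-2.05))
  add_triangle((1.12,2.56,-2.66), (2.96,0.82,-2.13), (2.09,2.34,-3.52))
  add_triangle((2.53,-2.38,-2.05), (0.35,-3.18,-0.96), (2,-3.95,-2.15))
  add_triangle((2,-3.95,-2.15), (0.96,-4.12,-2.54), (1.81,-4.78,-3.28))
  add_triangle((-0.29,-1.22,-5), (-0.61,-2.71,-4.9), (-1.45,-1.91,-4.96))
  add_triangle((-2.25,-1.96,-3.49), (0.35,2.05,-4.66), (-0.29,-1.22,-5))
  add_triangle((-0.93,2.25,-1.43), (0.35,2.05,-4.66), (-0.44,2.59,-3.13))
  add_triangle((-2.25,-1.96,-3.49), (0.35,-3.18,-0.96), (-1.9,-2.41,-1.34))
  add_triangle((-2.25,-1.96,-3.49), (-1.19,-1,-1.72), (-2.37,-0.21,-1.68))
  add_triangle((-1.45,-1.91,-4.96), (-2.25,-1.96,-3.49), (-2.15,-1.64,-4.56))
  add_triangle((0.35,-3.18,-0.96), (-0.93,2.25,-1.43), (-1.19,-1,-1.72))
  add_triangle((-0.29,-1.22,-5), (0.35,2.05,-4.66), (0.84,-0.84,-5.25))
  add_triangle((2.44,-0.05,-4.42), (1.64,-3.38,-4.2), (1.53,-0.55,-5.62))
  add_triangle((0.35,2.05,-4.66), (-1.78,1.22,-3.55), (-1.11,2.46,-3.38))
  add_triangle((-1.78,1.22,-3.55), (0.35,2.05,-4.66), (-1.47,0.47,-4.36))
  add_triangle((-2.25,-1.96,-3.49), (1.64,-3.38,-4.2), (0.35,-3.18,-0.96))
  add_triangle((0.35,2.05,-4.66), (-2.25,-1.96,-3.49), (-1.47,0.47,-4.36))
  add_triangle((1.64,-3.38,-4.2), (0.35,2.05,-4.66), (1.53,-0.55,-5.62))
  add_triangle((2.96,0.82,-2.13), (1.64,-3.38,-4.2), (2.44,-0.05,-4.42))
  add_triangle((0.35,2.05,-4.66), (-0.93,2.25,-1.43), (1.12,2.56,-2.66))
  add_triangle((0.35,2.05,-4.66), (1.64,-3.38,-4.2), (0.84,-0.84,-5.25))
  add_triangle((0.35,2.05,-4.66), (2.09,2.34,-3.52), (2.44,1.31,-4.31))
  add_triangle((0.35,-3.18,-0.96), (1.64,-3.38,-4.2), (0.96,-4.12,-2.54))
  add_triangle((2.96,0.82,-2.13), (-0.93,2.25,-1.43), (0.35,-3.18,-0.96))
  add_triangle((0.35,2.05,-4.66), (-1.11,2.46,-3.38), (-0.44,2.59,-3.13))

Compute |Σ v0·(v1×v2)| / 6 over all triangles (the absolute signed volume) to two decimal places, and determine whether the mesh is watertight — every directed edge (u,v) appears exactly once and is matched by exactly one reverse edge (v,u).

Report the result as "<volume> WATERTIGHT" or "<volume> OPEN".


Per-triangle v0·(v1×v2)/6:
  t1: +3.2321
  t2: -1.0798
  t3: +4.1456
  t4: +1.6430
  t5: -2.0121
  t6: +0.6276
  t7: +2.0942
  t8: +0.9185
  t9: +1.4820
  t10: +0.3725
  t11: +0.7721
  t12: +2.9385
  t13: +0.1254
  t14: -0.7054
  t15: -1.2054
  t16: +0.8183
  t17: +3.0165
  t18: +1.6201
  t19: +0.8167
  t20: +0.1957
  t21: +1.2348
  t22: +0.5887
  t23: -0.0362
  t24: +0.9164
  t25: +1.5884
  t26: +1.1785
  t27: -1.2636
  t28: +0.4814
  t29: +1.4050
  t30: +1.2556
  t31: +0.0577
  t32: +4.1559
  t33: +0.6268
  t34: +0.0464
  t35: +0.3833
  t36: +1.2769
  t37: +4.8651
  t38: -0.1275
  t39: +2.5257
  t40: +0.0601
  t41: +0.5339
  t42: -0.9405
  t43: +2.8117
  t44: +3.6171
  t45: +1.9087
  t46: +1.8247
  t47: +6.1030
  t48: +2.0543
  t49: +1.3891
  t50: +3.9581
  t51: +2.2783
  t52: +1.4305
  t53: +2.1319
  t54: -0.0175
  t55: -4.2697
  t56: +0.7748
Σ = +66.6235 → |volume| = 66.62

Directed edges: 168 total, each appears once with its reverse present → watertight.

66.62 WATERTIGHT


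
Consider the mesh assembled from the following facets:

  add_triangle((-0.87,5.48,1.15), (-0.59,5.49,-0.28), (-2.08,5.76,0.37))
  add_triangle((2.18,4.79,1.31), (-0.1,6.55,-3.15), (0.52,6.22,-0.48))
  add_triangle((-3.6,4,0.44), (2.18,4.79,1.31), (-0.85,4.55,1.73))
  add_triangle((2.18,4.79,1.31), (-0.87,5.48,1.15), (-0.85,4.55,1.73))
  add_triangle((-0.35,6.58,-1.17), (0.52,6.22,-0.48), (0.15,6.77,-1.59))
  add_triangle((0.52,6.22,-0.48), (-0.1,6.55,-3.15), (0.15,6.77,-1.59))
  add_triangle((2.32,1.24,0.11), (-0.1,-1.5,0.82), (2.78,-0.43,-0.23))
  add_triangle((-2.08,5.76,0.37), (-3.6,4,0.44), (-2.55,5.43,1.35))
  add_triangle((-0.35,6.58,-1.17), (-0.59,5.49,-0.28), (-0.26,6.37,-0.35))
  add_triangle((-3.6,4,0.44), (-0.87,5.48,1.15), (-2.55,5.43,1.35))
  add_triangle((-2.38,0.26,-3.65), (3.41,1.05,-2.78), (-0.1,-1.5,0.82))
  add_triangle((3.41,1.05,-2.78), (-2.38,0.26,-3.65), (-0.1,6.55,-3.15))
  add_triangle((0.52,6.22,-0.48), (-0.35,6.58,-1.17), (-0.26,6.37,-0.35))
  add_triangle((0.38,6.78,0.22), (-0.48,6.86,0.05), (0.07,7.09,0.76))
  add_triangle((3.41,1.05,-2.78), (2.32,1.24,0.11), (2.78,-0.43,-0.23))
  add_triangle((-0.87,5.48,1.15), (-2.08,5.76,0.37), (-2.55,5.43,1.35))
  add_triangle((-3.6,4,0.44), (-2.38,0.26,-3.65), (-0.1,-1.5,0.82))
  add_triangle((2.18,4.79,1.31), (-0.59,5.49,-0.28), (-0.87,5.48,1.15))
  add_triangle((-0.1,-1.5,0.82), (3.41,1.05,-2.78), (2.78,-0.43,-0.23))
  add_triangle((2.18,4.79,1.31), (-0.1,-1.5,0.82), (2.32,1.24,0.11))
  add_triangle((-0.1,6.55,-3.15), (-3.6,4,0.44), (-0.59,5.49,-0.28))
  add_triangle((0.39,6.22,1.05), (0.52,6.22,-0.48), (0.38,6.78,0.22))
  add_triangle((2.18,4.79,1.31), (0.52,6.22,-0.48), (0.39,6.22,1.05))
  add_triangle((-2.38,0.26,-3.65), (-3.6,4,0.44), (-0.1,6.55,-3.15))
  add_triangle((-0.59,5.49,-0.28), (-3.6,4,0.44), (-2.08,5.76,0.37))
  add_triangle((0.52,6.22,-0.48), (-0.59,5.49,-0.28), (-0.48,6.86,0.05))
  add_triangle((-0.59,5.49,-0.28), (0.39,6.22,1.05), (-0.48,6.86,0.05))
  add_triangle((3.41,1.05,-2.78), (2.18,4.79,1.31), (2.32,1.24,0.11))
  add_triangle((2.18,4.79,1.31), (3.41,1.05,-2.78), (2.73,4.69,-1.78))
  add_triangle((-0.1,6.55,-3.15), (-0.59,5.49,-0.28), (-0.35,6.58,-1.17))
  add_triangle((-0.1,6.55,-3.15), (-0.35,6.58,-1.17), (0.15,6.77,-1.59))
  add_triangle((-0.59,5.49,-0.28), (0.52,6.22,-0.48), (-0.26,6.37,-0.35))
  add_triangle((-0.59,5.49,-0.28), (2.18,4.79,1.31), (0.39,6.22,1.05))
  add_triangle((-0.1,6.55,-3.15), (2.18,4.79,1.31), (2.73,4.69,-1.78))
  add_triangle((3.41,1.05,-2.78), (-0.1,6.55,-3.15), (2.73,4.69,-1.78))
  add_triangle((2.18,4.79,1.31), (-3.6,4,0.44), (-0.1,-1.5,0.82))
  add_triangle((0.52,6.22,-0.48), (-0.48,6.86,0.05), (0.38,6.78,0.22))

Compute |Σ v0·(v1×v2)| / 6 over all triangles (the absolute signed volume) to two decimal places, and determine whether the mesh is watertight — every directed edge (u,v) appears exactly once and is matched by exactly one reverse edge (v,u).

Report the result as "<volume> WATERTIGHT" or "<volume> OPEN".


112.74 OPEN

Per-triangle v0·(v1×v2)/6:
  t1: +1.7402
  t2: +3.7510
  t3: -3.6263
  t4: +2.1173
  t5: +0.7106
  t6: +0.4237
  t7: +0.8133
  t8: +1.9683
  t9: +0.3159
  t10: -1.1858
  t11: +4.2512
  t12: +19.0847
  t13: +0.6762
  t14: +0.5815
  t15: +2.0711
  t16: +1.5171
  t17: +4.9652
  t18: +3.9245
  t19: +1.1606
  t20: +1.8309
  t21: +7.8122
  t22: +0.1961
  t23: +3.0489
  t24: +19.7491
  t25: +1.0645
  t26: +0.4731
  t27: -0.0655
  t28: +3.7626
  t29: +5.7109
  t30: +0.4591
  t31: +1.0054
  t32: -0.0359
  t33: -1.8659
  t34: +9.8823
  t35: +8.7364
  t36: +5.0194
  t37: +0.6995
Σ = +112.7437 → |volume| = 112.74

Directed edges: 111 total; 7 unmatched, e.g. (-0.85,4.55,1.73)→(-3.6,4,0.44) → open.


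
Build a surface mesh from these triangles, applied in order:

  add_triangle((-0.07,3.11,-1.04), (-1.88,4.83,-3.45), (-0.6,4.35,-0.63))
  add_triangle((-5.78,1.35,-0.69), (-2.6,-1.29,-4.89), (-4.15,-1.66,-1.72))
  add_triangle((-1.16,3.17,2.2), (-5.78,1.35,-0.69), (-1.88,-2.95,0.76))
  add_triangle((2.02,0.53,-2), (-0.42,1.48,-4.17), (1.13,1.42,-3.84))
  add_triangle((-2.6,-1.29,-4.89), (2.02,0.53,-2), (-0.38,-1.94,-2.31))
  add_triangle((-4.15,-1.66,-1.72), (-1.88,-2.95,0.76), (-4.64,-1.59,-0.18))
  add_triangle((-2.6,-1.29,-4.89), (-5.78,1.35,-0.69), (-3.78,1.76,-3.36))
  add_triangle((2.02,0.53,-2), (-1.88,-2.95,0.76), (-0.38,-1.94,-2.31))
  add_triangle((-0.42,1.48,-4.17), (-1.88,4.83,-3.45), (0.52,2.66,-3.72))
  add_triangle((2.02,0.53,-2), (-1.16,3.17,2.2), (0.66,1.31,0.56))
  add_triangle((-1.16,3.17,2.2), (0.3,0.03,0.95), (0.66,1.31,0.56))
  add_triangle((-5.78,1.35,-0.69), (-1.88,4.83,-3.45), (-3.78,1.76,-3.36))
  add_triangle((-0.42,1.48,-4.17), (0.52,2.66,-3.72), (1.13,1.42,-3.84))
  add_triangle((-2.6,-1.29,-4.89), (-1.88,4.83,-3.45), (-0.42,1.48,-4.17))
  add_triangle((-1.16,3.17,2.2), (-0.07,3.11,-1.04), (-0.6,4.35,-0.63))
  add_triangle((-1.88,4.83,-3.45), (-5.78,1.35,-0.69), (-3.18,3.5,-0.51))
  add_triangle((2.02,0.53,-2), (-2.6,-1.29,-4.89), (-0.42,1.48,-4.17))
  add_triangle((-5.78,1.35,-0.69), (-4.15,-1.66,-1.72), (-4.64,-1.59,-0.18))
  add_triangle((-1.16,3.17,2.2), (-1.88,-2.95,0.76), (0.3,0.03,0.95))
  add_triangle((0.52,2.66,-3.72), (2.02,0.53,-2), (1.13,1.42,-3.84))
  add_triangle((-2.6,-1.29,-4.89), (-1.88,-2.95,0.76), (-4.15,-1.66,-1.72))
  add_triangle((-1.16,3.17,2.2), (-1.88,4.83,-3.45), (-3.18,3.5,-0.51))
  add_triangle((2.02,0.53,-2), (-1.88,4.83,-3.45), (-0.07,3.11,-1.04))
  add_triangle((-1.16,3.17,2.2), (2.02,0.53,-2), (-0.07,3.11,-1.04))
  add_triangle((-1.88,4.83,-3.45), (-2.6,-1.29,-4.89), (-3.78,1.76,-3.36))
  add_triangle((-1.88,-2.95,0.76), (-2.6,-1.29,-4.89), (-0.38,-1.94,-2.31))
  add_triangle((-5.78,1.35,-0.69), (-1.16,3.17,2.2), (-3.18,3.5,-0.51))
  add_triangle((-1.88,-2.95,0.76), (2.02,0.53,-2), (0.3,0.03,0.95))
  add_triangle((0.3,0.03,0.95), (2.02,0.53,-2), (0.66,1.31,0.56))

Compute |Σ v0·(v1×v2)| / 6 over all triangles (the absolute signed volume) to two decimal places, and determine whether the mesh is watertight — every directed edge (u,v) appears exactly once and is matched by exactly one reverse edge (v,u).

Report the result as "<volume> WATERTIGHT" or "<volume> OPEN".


Per-triangle v0·(v1×v2)/6:
  t1: +1.2346
  t2: +9.3615
  t3: +10.3840
  t4: +0.2778
  t5: +4.0749
  t6: +2.9332
  t7: +9.1860
  t8: +1.5394
  t9: +3.6689
  t10: +1.0170
  t11: +0.6167
  t12: +9.5782
  t13: +1.3767
  t14: +8.5035
  t15: +0.3831
  t16: +8.0162
  t17: +4.9345
  t18: +4.1012
  t19: +1.9141
  t20: +1.0996
  t21: +6.0621
  t22: +6.6506
  t23: +3.6060
  t24: +2.4050
  t25: +9.2275
  t26: +4.6549
  t27: +6.5755
  t28: +1.0495
  t29: +0.4972
Σ = +124.9294 → |volume| = 124.93

Directed edges: 87 total; 9 unmatched, e.g. (-1.88,4.83,-3.45)→(-0.6,4.35,-0.63) → open.

124.93 OPEN


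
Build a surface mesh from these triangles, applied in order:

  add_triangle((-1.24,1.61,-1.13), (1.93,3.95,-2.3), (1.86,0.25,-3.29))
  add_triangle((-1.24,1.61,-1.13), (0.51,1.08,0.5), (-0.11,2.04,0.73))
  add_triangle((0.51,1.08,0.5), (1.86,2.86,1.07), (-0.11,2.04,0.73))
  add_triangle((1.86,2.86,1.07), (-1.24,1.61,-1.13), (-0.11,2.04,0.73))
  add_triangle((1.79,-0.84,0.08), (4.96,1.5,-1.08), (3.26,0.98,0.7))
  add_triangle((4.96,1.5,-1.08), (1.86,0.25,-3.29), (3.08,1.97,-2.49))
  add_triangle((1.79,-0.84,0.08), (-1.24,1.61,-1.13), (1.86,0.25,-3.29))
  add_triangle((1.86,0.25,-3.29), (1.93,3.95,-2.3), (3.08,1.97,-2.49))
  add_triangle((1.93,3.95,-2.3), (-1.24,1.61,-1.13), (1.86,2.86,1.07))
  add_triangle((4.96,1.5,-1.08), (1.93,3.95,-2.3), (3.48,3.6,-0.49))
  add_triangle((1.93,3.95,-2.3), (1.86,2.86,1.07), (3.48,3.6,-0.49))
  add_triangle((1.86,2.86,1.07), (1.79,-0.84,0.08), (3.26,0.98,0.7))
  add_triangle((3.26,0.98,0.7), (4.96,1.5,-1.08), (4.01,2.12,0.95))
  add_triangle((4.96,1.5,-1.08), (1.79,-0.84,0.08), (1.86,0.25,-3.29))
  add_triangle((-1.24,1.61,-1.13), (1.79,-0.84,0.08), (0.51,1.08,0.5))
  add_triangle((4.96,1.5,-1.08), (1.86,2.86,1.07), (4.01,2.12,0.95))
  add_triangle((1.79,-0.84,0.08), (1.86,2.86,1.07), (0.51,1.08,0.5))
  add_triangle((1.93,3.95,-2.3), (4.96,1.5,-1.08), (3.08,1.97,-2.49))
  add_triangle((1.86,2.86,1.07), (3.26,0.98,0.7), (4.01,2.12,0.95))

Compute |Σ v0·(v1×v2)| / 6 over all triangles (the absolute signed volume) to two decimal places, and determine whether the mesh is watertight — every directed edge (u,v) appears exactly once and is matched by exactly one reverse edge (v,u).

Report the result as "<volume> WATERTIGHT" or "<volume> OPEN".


33.19 OPEN

Per-triangle v0·(v1×v2)/6:
  t1: +4.4156
  t2: -0.2851
  t3: +0.0688
  t4: +1.1502
  t5: +1.6076
  t6: +2.9469
  t7: -0.6746
  t8: +2.8469
  t9: +3.5909
  t10: +4.7039
  t11: +2.6100
  t12: +0.1216
  t13: +1.0663
  t14: +3.4157
  t15: -0.5693
  t16: +2.3563
  t17: +0.1430
  t18: +3.4491
  t19: +0.2220
Σ = +33.1857 → |volume| = 33.19

Directed edges: 57 total; 3 unmatched, e.g. (3.48,3.6,-0.49)→(4.96,1.5,-1.08) → open.


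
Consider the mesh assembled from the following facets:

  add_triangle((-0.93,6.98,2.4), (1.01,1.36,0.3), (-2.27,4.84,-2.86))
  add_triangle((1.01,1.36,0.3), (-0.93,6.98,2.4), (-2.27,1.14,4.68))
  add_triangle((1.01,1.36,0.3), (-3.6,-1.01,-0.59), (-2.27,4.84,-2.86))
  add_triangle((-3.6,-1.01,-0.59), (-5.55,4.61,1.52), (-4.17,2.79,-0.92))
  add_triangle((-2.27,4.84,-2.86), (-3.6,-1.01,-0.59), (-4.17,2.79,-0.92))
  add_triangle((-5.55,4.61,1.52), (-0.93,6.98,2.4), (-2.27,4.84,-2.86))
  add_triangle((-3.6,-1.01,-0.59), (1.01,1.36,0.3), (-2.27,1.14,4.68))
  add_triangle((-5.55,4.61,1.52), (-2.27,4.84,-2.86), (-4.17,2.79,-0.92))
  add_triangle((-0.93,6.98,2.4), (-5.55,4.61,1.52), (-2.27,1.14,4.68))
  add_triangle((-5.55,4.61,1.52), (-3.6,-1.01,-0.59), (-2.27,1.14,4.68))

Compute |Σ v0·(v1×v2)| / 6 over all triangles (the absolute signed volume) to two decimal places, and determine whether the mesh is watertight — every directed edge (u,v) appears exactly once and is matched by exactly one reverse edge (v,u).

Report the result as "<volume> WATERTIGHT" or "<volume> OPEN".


93.27 WATERTIGHT

Per-triangle v0·(v1×v2)/6:
  t1: +6.5864
  t2: +5.5292
  t3: -2.0491
  t4: +6.6480
  t5: +5.1339
  t6: +25.8546
  t7: -3.1202
  t8: +7.8051
  t9: +24.7820
  t10: +16.1035
Σ = +93.2734 → |volume| = 93.27

Directed edges: 30 total, each appears once with its reverse present → watertight.


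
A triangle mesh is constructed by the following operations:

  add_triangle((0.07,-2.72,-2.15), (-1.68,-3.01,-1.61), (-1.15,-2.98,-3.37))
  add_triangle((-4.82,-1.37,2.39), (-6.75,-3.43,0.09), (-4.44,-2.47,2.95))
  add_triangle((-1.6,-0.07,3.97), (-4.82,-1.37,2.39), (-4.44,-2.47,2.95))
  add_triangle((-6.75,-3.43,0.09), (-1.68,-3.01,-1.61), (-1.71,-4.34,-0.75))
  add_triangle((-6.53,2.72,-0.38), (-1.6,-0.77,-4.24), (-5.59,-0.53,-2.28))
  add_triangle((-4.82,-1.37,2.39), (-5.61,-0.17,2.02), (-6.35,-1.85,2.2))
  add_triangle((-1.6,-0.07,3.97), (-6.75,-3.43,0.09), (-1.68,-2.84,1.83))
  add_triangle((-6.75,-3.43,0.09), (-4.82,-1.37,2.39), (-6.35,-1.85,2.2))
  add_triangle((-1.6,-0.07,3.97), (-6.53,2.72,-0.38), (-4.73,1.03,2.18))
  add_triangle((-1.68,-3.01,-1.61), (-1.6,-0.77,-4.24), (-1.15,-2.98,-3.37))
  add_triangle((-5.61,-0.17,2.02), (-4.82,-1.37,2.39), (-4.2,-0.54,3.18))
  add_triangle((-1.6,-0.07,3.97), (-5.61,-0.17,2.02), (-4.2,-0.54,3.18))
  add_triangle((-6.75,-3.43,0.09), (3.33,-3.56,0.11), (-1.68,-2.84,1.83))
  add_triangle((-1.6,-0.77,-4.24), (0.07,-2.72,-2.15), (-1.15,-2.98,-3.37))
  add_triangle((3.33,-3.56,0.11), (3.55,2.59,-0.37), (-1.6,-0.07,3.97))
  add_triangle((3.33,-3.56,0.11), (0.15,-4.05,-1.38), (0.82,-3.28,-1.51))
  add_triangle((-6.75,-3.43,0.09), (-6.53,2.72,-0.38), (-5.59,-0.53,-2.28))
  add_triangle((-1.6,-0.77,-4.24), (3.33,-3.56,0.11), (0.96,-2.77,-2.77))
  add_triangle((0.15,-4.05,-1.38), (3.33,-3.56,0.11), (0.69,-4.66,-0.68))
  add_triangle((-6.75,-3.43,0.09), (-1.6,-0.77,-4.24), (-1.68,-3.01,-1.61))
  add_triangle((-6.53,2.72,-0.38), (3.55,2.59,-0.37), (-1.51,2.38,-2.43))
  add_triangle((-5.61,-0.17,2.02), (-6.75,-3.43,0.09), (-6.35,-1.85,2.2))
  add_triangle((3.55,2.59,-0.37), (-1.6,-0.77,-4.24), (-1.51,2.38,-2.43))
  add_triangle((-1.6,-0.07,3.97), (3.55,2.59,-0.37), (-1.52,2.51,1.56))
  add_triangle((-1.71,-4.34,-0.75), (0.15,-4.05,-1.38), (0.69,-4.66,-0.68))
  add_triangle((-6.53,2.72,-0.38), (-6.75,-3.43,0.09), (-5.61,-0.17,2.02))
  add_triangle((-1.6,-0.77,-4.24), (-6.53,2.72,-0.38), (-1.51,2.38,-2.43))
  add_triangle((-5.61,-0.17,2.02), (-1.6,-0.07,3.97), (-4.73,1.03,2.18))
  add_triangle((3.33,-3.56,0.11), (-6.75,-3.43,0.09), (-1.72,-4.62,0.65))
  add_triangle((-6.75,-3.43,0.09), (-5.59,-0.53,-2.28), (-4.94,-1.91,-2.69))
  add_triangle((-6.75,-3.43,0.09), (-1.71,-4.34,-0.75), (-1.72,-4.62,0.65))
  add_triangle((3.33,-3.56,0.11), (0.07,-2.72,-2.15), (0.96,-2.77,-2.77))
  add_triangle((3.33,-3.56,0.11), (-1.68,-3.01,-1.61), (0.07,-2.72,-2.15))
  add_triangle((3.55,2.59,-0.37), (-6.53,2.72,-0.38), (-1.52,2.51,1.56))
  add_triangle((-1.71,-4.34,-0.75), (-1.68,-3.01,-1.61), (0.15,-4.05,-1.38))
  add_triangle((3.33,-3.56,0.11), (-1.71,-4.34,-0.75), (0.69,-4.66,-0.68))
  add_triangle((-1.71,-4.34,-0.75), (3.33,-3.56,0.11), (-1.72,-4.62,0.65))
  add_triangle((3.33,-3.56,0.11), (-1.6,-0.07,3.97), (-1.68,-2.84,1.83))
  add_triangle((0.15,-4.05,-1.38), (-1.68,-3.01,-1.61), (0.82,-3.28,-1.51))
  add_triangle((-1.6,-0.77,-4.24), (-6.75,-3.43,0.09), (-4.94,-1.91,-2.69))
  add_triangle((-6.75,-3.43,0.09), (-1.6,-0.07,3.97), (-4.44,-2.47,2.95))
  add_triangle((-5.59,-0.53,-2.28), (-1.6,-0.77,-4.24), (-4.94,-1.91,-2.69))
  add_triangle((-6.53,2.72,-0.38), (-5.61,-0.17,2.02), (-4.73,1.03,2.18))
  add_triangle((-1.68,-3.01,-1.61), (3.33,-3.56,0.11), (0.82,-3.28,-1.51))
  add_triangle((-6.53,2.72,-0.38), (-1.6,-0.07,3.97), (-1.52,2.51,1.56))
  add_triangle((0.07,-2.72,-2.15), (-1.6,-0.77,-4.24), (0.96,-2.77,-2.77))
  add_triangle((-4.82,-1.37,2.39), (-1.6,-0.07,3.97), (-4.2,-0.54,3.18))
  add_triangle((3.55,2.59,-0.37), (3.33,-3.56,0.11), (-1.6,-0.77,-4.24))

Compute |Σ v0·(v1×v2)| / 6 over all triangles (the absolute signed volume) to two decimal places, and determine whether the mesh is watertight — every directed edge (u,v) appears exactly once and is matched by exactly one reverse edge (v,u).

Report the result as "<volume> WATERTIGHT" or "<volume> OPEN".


229.28 WATERTIGHT

Per-triangle v0·(v1×v2)/6:
  t1: +1.2360
  t2: +4.0694
  t3: +3.3141
  t4: +4.4997
  t5: +9.8449
  t6: +1.1132
  t7: +10.3347
  t8: +1.0338
  t9: +2.1898
  t10: +2.0283
  t11: +1.6559
  t12: +1.2762
  t13: +10.3355
  t14: +1.2744
  t15: +13.7746
  t16: +1.4708
  t17: +14.7802
  t18: +0.1950
  t19: +1.4978
  t20: +10.4164
  t21: +9.2724
  t22: +3.3666
  t23: +8.4696
  t24: +7.2336
  t25: +1.4009
  t26: +14.6223
  t27: +11.5643
  t28: +3.7329
  t29: -3.0544
  t30: +5.5735
  t31: +5.7054
  t32: +2.0302
  t33: +3.4589
  t34: +8.4773
  t35: +1.6192
  t36: +0.8962
  t37: +4.9056
  t38: +8.4876
  t39: +0.7500
  t40: +2.7442
  t41: -3.3663
  t42: +4.4294
  t43: +4.2974
  t44: -2.0264
  t45: +9.6208
  t46: +1.8893
  t47: +1.3292
  t48: +15.5092
Σ = +229.2795 → |volume| = 229.28

Directed edges: 144 total, each appears once with its reverse present → watertight.


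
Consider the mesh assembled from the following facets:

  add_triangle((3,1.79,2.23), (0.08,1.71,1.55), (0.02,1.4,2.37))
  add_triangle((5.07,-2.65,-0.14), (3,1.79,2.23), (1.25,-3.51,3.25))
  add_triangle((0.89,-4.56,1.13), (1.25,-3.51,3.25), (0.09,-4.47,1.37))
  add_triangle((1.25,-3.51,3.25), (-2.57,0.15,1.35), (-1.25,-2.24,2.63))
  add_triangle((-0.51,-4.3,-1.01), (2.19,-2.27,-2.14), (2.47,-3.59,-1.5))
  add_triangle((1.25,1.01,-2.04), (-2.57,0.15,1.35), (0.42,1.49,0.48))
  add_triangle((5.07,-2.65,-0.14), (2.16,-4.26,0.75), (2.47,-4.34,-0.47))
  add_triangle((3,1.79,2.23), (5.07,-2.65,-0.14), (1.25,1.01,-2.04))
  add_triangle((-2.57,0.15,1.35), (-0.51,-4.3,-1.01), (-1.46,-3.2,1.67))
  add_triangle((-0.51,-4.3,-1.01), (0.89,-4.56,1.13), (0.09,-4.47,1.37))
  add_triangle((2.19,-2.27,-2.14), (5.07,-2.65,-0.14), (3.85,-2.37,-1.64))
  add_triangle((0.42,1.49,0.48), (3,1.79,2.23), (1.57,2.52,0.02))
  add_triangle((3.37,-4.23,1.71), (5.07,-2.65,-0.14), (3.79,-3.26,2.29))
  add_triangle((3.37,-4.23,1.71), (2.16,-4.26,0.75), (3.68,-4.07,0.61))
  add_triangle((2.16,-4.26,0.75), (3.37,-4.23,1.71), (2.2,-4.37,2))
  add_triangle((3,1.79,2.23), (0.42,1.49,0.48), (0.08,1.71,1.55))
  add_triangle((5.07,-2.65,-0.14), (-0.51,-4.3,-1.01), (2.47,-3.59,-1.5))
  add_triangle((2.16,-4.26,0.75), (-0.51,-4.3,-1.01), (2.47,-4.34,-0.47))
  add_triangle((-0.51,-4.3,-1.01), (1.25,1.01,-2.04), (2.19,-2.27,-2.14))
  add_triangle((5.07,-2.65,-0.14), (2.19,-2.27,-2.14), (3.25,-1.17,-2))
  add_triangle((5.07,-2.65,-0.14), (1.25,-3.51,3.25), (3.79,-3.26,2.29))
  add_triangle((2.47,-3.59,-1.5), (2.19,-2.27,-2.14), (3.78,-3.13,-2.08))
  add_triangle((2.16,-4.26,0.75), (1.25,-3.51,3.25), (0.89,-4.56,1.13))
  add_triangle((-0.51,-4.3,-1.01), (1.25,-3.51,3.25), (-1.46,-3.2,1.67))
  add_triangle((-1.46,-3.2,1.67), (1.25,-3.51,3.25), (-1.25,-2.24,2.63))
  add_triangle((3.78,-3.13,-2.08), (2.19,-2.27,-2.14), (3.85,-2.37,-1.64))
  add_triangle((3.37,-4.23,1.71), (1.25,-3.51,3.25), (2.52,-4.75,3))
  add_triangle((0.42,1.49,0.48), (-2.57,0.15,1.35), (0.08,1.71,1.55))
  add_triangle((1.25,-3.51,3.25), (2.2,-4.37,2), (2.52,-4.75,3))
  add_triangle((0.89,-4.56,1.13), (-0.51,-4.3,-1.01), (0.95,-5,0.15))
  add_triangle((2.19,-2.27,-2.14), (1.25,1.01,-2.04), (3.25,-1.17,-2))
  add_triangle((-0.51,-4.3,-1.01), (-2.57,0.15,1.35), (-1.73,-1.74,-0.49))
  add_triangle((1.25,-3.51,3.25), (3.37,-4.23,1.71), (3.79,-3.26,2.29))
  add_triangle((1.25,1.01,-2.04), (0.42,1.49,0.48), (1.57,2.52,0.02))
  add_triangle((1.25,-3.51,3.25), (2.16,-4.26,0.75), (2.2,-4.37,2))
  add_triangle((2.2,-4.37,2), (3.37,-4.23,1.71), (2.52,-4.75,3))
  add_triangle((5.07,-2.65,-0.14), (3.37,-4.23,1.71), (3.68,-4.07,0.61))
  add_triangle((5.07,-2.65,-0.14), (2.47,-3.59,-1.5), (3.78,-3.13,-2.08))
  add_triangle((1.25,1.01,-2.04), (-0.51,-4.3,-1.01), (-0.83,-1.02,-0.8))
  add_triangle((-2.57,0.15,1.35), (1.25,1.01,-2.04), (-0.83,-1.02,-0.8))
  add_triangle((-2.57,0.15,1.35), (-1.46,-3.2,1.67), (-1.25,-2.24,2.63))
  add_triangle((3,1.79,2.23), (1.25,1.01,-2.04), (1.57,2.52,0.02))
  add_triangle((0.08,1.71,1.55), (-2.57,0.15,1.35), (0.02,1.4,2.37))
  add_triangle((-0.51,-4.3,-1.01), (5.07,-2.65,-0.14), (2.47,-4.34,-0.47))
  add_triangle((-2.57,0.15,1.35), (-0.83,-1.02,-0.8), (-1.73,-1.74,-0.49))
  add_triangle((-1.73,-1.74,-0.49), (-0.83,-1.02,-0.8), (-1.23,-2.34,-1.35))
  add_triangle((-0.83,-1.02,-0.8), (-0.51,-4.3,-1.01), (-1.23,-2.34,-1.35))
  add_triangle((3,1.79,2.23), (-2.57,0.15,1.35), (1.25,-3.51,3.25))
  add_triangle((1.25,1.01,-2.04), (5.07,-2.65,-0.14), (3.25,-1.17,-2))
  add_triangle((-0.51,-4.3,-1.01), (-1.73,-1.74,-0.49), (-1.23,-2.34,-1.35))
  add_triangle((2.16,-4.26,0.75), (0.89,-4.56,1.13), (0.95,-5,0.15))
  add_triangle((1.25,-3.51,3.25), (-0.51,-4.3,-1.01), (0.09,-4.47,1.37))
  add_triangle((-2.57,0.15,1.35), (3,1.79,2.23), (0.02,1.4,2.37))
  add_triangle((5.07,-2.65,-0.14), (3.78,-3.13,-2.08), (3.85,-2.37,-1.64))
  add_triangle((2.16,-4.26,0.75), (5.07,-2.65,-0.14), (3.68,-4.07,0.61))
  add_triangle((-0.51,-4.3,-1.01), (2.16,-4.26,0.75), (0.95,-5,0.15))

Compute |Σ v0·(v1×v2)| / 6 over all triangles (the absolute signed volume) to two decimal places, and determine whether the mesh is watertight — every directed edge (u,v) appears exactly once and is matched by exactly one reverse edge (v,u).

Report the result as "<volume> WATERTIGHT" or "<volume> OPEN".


103.58 WATERTIGHT

Per-triangle v0·(v1×v2)/6:
  t1: +0.9229
  t2: +14.9029
  t3: +1.5280
  t4: +0.9651
  t5: +2.1771
  t6: +1.2224
  t7: +3.1490
  t8: +8.9414
  t9: +3.4730
  t10: +1.5032
  t11: -0.8299
  t12: +0.8436
  t13: +3.0464
  t14: +1.2004
  t15: +1.0813
  t16: +0.7842
  t17: +3.5355
  t18: +2.6953
  t19: +2.7120
  t20: +2.7455
  t21: -2.2305
  t22: +0.8693
  t23: +2.5345
  t24: +6.0468
  t25: +2.3943
  t26: +0.3441
  t27: +0.4549
  t28: +0.5182
  t29: +0.4651
  t30: +1.0759
  t31: +1.6464
  t32: +1.5864
  t33: +2.5996
  t34: +0.3152
  t35: +0.4334
  t36: +0.7675
  t37: +1.7860
  t38: +2.4414
  t39: +1.6111
  t40: +1.2064
  t41: +1.8822
  t42: +2.1989
  t43: +0.7929
  t44: +1.0880
  t45: +0.3345
  t46: +0.1262
  t47: -0.0242
  t48: +8.8913
  t49: +1.7889
  t50: +0.8185
  t51: +1.1056
  t52: -1.0790
  t53: +0.2804
  t54: +0.8988
  t55: +0.4142
  t56: +0.5939
Σ = +103.5770 → |volume| = 103.58

Directed edges: 168 total, each appears once with its reverse present → watertight.


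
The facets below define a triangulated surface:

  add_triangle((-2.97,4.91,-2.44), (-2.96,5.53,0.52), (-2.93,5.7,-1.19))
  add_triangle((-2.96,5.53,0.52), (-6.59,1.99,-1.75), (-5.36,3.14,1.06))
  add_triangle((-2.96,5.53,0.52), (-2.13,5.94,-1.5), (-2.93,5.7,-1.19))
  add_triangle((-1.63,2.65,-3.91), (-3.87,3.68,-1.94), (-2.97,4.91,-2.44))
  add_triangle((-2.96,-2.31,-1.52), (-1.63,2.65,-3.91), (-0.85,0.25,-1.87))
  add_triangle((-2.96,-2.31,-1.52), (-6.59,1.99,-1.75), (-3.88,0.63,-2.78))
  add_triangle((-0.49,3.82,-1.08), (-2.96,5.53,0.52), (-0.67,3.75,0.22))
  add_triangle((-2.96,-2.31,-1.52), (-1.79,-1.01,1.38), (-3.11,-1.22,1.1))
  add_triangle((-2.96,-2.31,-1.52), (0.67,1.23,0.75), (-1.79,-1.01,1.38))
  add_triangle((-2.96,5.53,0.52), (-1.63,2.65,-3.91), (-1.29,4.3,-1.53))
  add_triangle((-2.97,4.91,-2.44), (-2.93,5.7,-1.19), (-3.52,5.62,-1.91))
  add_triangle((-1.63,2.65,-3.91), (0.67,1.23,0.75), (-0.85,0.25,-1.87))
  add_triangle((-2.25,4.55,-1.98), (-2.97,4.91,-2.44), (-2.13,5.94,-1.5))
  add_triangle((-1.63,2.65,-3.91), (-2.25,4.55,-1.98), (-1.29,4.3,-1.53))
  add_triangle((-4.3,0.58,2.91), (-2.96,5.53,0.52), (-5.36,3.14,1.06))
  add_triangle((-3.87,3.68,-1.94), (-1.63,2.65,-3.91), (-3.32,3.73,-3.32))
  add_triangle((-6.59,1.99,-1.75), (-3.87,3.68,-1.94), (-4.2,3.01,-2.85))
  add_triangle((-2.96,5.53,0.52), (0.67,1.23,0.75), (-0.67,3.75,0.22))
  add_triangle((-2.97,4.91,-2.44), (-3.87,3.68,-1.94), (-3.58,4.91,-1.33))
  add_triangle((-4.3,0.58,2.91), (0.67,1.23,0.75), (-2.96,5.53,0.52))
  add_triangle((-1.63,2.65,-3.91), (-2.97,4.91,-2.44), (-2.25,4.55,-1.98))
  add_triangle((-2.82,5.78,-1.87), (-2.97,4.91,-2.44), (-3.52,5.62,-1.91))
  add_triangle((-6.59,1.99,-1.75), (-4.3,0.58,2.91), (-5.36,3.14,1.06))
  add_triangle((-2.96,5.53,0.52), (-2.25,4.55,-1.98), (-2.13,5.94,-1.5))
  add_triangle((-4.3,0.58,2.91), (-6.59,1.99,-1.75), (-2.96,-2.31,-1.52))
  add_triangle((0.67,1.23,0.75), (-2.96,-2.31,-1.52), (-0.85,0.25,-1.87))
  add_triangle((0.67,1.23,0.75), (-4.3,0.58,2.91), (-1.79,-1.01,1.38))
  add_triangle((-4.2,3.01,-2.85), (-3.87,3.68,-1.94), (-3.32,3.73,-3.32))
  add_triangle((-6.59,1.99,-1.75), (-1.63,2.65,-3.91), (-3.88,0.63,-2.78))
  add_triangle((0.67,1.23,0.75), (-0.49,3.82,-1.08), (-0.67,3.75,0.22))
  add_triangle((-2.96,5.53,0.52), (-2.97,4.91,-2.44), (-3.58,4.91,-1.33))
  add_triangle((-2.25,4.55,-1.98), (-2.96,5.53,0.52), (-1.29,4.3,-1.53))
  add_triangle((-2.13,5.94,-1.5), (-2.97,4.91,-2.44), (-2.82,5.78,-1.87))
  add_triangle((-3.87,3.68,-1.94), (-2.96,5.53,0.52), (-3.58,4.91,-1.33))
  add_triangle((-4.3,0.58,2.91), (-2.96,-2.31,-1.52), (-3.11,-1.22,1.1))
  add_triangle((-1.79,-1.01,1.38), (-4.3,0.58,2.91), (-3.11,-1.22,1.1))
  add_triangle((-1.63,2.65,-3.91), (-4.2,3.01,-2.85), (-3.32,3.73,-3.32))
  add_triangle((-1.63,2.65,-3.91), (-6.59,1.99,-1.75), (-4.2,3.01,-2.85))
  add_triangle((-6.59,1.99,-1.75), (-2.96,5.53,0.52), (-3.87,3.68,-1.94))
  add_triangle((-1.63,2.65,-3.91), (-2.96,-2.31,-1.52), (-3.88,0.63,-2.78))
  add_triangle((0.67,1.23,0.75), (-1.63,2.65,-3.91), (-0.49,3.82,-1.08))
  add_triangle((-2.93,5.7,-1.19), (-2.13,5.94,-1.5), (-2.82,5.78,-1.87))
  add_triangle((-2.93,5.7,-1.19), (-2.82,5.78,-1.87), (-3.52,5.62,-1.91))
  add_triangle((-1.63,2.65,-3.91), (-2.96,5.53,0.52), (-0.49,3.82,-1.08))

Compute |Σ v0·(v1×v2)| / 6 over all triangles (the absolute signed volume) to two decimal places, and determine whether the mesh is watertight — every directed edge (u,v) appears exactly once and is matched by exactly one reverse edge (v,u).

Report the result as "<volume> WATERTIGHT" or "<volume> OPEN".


105.90 WATERTIGHT

Per-triangle v0·(v1×v2)/6:
  t1: +0.8674
  t2: +10.4630
  t3: +1.4399
  t4: +3.4862
  t5: +1.3891
  t6: +5.7202
  t7: +1.5838
  t8: +0.8543
  t9: -0.7246
  t10: -4.2551
  t11: -0.5361
  t12: +0.1571
  t13: +0.2602
  t14: +1.6658
  t15: +6.8711
  t16: +0.0317
  t17: +3.0396
  t18: +0.9442
  t19: +1.5489
  t20: +5.8285
  t21: +1.0595
  t22: +0.5874
  t23: +8.7305
  t24: -1.9772
  t25: +14.8373
  t26: -0.6830
  t27: +1.2389
  t28: +1.3258
  t29: +6.2152
  t30: +0.8068
  t31: +1.9811
  t32: +1.9144
  t33: +0.3966
  t34: +1.1324
  t35: +2.1889
  t36: +1.0992
  t37: +1.5441
  t38: +2.5406
  t39: +8.2480
  t40: +4.0216
  t41: +0.7642
  t42: +0.5445
  t43: +0.5035
  t44: +6.2404
Σ = +105.8957 → |volume| = 105.90

Directed edges: 132 total, each appears once with its reverse present → watertight.


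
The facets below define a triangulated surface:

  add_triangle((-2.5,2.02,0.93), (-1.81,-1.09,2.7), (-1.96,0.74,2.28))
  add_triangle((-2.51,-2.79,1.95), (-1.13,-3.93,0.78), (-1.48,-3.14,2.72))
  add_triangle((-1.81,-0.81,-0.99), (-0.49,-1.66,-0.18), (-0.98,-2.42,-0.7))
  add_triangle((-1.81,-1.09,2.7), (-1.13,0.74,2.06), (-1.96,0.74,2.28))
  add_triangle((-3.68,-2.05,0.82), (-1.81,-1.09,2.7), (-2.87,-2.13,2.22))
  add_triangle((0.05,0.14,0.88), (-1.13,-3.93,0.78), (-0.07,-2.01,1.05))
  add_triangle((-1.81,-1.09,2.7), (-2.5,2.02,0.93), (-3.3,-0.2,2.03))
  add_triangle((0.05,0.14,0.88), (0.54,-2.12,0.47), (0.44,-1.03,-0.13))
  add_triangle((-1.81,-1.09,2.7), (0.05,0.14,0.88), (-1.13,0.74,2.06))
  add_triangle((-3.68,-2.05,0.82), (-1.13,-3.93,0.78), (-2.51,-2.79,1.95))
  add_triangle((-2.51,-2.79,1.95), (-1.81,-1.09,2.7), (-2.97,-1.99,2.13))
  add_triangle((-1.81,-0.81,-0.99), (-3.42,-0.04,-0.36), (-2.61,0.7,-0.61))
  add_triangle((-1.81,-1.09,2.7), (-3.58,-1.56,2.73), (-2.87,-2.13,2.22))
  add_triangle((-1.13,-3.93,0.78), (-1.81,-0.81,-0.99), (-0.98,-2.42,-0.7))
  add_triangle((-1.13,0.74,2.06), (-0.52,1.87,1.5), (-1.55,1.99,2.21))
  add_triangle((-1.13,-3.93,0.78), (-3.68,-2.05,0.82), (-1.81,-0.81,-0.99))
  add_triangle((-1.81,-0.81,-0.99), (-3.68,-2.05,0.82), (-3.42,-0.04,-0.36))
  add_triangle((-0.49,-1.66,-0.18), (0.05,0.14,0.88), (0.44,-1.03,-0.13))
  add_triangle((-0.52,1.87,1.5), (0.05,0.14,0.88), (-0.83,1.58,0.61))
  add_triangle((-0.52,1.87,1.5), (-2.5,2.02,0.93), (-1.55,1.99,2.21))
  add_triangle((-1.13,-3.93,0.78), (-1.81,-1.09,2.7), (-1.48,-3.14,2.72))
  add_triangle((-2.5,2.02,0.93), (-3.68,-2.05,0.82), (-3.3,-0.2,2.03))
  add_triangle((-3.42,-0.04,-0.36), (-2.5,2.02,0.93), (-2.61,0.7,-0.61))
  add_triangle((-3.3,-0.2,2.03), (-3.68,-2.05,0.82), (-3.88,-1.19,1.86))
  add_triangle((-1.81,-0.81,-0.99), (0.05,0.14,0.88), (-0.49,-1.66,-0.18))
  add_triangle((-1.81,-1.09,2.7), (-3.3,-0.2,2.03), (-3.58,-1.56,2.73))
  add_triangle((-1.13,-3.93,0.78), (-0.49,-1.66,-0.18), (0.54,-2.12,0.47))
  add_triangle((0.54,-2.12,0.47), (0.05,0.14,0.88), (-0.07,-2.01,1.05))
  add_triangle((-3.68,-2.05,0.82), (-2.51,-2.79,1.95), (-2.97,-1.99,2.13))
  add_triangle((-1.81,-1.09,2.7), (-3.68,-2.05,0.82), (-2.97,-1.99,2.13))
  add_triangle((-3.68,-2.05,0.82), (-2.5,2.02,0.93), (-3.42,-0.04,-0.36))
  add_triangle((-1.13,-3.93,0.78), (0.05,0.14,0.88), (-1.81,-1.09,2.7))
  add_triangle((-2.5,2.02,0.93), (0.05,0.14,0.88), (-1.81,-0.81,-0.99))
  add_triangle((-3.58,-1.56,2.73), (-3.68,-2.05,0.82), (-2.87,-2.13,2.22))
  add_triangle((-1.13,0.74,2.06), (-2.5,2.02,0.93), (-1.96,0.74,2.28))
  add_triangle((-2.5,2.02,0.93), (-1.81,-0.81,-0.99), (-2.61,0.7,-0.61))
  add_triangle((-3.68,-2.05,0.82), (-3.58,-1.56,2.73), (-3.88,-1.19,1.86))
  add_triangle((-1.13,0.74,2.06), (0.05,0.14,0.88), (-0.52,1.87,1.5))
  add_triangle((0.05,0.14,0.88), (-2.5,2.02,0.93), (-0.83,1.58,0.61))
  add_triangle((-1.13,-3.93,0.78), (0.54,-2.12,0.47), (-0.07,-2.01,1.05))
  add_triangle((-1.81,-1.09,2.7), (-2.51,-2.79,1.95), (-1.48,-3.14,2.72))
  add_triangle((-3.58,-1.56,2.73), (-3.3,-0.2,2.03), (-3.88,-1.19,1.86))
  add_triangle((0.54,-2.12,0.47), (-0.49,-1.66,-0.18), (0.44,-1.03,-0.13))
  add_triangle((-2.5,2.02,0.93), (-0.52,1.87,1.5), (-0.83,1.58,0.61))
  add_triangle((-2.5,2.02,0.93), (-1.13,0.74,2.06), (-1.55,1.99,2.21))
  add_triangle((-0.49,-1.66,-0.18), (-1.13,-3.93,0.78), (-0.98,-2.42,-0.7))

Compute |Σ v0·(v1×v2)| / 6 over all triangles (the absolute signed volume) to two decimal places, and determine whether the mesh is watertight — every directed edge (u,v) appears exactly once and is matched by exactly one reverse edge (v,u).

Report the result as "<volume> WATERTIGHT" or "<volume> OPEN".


28.24 WATERTIGHT

Per-triangle v0·(v1×v2)/6:
  t1: +0.9370
  t2: +1.8176
  t3: -0.1239
  t4: +0.4927
  t5: -0.6691
  t6: +0.2979
  t7: +1.5672
  t8: +0.0680
  t9: +0.3966
  t10: +2.3643
  t11: +0.7782
  t12: +0.4836
  t13: +0.6868
  t14: +1.0051
  t15: +0.2787
  t16: +2.7563
  t17: +1.4574
  t18: -0.1781
  t19: -0.0752
  t20: +0.5852
  t21: -1.1165
  t22: +2.3351
  t23: +0.8884
  t24: +0.2289
  t25: -0.3737
  t26: +0.8874
  t27: +0.3832
  t28: +0.2056
  t29: +0.9671
  t30: +0.3990
  t31: +2.7752
  t32: +0.9057
  t33: -0.7258
  t34: +1.0506
  t35: +0.4646
  t36: -0.5205
  t37: +0.8861
  t38: +0.2618
  t39: -0.3178
  t40: +0.4739
  t41: +1.4147
  t42: +0.6663
  t43: +0.1500
  t44: +0.3131
  t45: +0.6217
  t46: +0.0850
Σ = +28.2354 → |volume| = 28.24

Directed edges: 138 total, each appears once with its reverse present → watertight.


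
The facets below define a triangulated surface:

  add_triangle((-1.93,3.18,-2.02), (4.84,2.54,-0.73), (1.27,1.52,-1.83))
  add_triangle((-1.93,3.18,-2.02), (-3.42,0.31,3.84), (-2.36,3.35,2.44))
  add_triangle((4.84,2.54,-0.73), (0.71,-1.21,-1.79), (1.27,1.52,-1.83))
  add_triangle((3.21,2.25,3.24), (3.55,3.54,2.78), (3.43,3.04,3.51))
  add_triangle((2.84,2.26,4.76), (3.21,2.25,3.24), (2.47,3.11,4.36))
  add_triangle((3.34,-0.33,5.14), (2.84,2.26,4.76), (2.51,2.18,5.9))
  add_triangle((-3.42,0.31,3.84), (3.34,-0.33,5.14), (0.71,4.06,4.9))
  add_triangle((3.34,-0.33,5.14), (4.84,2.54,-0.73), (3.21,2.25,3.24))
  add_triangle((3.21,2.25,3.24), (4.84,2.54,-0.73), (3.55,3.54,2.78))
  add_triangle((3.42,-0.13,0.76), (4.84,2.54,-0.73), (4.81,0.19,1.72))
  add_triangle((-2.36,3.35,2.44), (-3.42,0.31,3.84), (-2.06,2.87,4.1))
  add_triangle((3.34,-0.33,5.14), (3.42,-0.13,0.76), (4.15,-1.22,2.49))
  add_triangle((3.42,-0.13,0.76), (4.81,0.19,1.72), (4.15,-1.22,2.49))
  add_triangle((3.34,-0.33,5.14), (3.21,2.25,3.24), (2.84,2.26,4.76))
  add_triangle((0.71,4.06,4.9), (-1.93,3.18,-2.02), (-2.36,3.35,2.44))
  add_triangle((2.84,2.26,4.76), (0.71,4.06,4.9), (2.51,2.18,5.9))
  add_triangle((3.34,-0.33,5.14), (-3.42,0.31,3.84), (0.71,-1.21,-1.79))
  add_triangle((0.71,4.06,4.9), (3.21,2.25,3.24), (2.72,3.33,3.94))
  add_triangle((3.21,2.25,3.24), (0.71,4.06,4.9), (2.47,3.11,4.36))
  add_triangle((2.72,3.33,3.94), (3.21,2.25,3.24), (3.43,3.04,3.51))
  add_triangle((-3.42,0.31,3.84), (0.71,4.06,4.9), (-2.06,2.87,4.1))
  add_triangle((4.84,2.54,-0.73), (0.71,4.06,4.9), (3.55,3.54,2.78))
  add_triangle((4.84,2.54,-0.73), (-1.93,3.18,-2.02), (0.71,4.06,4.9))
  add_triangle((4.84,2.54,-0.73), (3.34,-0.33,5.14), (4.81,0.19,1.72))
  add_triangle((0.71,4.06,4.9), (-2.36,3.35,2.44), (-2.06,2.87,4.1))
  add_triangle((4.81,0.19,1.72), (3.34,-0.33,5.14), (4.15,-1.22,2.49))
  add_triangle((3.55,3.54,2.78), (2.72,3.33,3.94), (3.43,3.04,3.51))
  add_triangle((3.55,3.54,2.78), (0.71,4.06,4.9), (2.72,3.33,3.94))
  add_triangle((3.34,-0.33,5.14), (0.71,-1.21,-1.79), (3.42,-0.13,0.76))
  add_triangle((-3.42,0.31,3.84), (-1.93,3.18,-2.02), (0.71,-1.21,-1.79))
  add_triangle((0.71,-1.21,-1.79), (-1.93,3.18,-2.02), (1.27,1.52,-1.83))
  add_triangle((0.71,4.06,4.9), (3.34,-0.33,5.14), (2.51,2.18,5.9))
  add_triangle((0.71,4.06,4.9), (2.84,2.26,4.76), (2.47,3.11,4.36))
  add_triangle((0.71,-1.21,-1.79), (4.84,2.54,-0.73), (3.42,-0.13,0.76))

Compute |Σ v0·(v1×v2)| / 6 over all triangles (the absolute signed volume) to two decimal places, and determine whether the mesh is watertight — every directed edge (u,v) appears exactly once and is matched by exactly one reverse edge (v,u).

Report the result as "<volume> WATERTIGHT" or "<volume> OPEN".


142.25 WATERTIGHT

Per-triangle v0·(v1×v2)/6:
  t1: +3.9504
  t2: +7.1252
  t3: +3.2504
  t4: +0.3002
  t5: +1.1276
  t6: +2.3549
  t7: +20.9883
  t8: +8.8312
  t9: +3.5257
  t10: +1.3947
  t11: +3.5153
  t12: -2.4813
  t13: +0.7274
  t14: +2.9607
  t15: +8.9801
  t16: +2.4802
  t17: +5.8209
  t18: +0.9092
  t19: +0.4724
  t20: +0.3698
  t21: +4.5126
  t22: +3.0883
  t23: +23.8095
  t24: +6.5183
  t25: +4.0472
  t26: +4.0050
  t27: +0.7084
  t28: +2.0021
  t29: +3.1909
  t30: +4.4348
  t31: +2.9844
  t32: +0.4620
  t33: +1.6455
  t34: +4.2418
Σ = +142.2540 → |volume| = 142.25

Directed edges: 102 total, each appears once with its reverse present → watertight.


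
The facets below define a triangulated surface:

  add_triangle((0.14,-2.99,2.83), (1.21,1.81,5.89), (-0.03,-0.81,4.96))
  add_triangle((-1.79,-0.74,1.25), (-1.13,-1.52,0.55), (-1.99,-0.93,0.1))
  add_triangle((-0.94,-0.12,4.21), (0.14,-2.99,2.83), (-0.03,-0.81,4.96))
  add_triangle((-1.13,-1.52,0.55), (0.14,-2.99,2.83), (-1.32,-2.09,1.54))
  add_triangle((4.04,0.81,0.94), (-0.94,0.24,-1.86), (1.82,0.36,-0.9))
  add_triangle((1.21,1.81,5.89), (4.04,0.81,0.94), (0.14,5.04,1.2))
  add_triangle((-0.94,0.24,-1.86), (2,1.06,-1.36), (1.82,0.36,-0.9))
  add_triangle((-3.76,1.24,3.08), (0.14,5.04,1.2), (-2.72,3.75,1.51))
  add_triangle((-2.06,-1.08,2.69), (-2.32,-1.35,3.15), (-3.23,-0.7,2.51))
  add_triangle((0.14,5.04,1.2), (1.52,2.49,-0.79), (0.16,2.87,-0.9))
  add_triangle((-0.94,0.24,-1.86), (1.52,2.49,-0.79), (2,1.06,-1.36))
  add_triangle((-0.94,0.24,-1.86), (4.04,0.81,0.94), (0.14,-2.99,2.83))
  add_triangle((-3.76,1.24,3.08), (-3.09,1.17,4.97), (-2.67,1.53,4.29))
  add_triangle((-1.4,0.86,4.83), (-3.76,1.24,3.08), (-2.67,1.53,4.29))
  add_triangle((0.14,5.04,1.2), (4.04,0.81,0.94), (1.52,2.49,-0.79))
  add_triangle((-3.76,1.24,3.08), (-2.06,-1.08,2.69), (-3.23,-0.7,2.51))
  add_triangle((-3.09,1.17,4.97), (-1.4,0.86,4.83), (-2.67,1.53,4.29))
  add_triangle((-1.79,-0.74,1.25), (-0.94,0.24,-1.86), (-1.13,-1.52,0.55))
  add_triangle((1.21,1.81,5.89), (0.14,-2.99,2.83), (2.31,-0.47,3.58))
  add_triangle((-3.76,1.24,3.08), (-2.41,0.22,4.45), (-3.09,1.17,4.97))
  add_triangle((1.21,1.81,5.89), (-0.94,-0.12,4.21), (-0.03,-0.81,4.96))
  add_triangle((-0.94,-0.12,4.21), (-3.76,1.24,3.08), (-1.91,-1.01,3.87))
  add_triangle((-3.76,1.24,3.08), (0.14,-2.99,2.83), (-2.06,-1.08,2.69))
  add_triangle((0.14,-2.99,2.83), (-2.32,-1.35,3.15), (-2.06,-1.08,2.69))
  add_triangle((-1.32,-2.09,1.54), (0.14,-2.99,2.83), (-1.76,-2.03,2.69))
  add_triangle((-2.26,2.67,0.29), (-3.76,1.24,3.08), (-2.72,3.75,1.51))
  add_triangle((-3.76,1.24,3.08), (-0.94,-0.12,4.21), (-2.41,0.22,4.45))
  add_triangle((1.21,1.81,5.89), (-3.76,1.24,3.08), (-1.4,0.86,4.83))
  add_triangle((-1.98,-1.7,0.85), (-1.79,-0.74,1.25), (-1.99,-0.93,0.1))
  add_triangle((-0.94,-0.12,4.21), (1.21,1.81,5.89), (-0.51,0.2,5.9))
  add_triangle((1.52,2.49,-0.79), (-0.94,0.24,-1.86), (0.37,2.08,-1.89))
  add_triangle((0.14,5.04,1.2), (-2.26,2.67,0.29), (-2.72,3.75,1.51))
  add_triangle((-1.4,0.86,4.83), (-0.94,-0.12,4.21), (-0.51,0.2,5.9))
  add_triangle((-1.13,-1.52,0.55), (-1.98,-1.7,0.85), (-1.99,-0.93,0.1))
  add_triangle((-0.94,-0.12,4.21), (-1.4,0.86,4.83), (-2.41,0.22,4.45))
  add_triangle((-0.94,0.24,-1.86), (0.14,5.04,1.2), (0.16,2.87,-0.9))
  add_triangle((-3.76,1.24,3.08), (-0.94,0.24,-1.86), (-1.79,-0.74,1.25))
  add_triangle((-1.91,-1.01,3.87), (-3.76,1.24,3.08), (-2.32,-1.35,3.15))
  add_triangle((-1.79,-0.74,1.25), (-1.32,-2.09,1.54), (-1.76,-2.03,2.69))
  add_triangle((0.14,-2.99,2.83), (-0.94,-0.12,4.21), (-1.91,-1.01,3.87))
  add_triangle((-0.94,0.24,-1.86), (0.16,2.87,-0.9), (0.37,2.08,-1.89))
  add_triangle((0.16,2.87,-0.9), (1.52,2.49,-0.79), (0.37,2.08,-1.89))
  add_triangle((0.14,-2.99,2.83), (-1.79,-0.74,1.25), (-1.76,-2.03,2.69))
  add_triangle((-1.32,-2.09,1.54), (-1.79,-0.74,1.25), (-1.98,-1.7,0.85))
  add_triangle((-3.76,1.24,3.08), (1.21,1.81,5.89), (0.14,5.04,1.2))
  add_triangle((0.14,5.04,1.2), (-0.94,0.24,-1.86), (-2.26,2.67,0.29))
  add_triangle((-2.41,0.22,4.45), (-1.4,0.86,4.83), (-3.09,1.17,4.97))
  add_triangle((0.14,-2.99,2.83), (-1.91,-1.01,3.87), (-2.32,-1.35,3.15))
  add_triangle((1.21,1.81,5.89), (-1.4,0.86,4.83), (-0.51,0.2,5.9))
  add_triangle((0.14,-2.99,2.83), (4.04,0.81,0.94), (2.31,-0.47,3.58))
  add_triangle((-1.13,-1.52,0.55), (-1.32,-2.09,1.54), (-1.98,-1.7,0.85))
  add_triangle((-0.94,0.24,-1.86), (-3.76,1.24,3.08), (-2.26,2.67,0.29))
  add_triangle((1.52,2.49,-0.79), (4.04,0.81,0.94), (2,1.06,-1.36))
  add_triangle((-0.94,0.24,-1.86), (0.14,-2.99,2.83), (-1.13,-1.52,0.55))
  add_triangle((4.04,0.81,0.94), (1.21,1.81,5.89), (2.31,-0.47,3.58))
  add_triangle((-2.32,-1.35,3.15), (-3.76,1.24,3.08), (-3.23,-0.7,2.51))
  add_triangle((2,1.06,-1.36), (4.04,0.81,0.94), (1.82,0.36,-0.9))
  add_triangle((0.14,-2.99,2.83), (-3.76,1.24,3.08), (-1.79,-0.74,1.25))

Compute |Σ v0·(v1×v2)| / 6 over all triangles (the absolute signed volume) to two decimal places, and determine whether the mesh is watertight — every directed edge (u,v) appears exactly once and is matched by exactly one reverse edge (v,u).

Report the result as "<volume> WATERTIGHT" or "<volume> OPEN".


Per-triangle v0·(v1×v2)/6:
  t1: +2.9630
  t2: -0.3974
  t3: +1.8374
  t4: +0.3656
  t5: -0.3872
  t6: +17.6948
  t7: +0.4206
  t8: +4.6393
  t9: -0.0373
  t10: +1.8364
  t11: +1.4632
  t12: +2.5283
  t13: +0.7937
  t14: -0.9742
  t15: +5.5773
  t16: -1.2588
  t17: +0.6899
  t18: +0.8352
  t19: +6.6461
  t20: +1.1127
  t21: +2.6800
  t22: +2.9139
  t23: -1.3971
  t24: -0.0116
  t25: +0.9481
  t26: +1.9252
  t27: -0.5719
  t28: +3.3812
  t29: +0.3221
  t30: -0.4681
  t31: +0.1114
  t32: +2.0302
  t33: +0.6482
  t34: +0.1202
  t35: +0.9133
  t36: +1.3883
  t37: +2.1831
  t38: +1.7716
  t39: +0.4329
  t40: +2.6224
  t41: +0.7813
  t42: +0.8166
  t43: -0.1908
  t44: +0.4080
  t45: +20.1126
  t46: +3.4840
  t47: +1.0170
  t48: +1.6347
  t49: +2.7328
  t50: +4.4252
  t51: +0.1561
  t52: +3.2406
  t53: +2.1783
  t54: +0.5661
  t55: +6.7349
  t56: +1.5623
  t57: +0.5933
  t58: +2.8539
Σ = +121.3989 → |volume| = 121.40

Directed edges: 174 total, each appears once with its reverse present → watertight.

121.40 WATERTIGHT
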